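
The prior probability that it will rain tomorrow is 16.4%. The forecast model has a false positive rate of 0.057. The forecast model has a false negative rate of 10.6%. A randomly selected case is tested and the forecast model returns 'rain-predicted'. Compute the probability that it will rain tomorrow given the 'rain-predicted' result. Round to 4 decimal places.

Write H for 'it will rain tomorrow'. Prior odds H:¬H = 0.164/0.836 = 0.19617. For the 'rain-predicted' outcome, the likelihood ratio is 0.894/0.057 = 15.684.
Posterior odds = 0.19617 × 15.684 = 3.0768, so P(H|E) = 3.0768/(1+3.0768) = 0.7547.

P(H | E) ≈ 0.7547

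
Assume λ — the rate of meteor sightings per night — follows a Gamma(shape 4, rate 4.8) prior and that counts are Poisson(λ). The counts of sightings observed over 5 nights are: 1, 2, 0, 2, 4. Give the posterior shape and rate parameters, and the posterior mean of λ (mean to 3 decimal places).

The Poisson likelihood adds the total count to the shape and the number of exposure periods to the rate. Here ∑xᵢ = 9 and n = 5, so shape 4→13 and rate 4.8→9.8.
Posterior mean = shape/rate = 13/9.8 = 1.327.

Posterior: Gamma(shape=13, rate=9.8); mean ≈ 1.327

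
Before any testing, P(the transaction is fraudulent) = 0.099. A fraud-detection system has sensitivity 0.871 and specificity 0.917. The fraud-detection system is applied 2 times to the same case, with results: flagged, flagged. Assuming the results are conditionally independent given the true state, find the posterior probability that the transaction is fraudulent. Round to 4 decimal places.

Posterior P(H) ≈ 0.9237

With H the event that the transaction is fraudulent, the joint likelihood of the observed sequence is P(data|H) = 0.871·0.871 = 0.75864 and P(data|¬H) = 0.083·0.083 = 0.0068890.
Bayes: P(H|data) = 0.099·0.75864 / (0.099·0.75864 + 0.901·0.0068890) = 0.075105/0.081312 = 0.9237.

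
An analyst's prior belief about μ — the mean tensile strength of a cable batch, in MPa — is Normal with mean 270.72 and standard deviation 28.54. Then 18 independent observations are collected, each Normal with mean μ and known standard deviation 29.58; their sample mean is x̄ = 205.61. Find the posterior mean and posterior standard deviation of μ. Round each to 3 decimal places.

With known σ, the Normal prior is conjugate. Weight on the data is w = (n/σ²)/(n/σ² + 1/τ₀²) = 0.0205720/(0.0205720+0.00122770) = 0.94368.
Posterior mean = w·x̄ + (1−w)·μ₀ = 0.94368·205.61 + 0.056317·270.72 = 209.277. Posterior variance = 1/(0.0205720+0.00122770) = 45.8722, so SD = 6.773.

Posterior mean ≈ 209.277; posterior SD ≈ 6.773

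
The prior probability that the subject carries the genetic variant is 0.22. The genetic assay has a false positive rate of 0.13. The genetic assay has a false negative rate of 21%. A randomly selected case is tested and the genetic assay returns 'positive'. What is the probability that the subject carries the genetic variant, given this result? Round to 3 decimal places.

Write H for 'the subject carries the genetic variant'. Prior odds H:¬H = 0.22/0.78 = 0.28205. For the 'positive' outcome, the likelihood ratio is 0.79/0.13 = 6.0769.
Posterior odds = 0.28205 × 6.0769 = 1.7140, so P(H|E) = 1.7140/(1+1.7140) = 0.632.

P(H | E) ≈ 0.632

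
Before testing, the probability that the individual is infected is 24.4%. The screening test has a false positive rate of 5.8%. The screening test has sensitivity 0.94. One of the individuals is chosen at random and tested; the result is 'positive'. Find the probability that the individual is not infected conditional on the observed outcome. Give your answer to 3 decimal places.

Write H for 'the individual is infected'. Prior odds H:¬H = 0.244/0.756 = 0.32275. For the 'positive' outcome, the likelihood ratio is 0.94/0.058 = 16.207.
Posterior odds = 0.32275 × 16.207 = 5.2308, so P(H|E) = 5.2308/(1+5.2308) = 0.840. Then P(¬H|E) = 1 − 0.840 = 0.160.

P(¬H | E) ≈ 0.160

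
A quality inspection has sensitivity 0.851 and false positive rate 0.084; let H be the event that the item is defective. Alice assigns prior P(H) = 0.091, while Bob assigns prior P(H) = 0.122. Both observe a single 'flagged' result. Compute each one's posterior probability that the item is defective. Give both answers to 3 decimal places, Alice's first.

P('+'|H) = 0.851, P('+'|¬H) = 0.084.
Alice: numerator 0.851·0.091 = 0.077441; evidence = 0.077441+0.084·0.909 = 0.15380; posterior = 0.504.
Bob: numerator 0.851·0.122 = 0.10382; evidence = 0.10382+0.084·0.878 = 0.17757; posterior = 0.585.

Alice: 0.504; Bob: 0.585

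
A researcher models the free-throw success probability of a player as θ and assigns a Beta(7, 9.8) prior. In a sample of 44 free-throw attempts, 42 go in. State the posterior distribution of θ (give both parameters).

Posterior: Beta(49, 11.8)

Observing 42 successes and 2 failures updates Beta(7, 9.8) by adding the success and failure counts to the two shape parameters: α = 7+42 = 49, β = 9.8+2 = 11.8.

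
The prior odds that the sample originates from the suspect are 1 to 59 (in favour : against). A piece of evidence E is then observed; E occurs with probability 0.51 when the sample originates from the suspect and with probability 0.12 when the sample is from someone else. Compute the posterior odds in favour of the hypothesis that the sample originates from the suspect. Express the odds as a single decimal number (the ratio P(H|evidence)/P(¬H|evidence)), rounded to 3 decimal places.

Posterior odds ≈ 0.072

Prior odds = 1/59 = 0.016949.
Likelihood ratio for E = 0.51/0.12 = 4.2500.
Posterior odds = prior odds × LR = 0.072034.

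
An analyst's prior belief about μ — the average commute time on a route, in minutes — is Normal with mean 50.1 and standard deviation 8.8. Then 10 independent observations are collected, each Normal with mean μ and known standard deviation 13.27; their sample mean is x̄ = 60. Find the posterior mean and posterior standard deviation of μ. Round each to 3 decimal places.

Posterior mean ≈ 58.166; posterior SD ≈ 3.788

Prior precision 1/τ₀² = 1/8.8² = 0.0129132; data precision n/σ² = 10/13.27² = 0.0567882.
Posterior precision = 0.0129132 + 0.0567882 = 0.0697014, giving posterior SD = 1/√0.0697014 = 3.788.
Posterior mean = (0.0129132·50.1 + 0.0567882·60) / 0.0697014 = 58.166.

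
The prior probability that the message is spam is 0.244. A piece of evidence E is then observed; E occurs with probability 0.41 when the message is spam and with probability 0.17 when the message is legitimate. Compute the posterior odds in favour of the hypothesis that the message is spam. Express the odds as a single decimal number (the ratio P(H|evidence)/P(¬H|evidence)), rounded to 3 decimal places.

Posterior odds ≈ 0.778

Prior odds = 0.244/(1−0.244) = 0.32275.
Likelihood ratio for E = 0.41/0.17 = 2.4118.
Posterior odds = prior odds × LR = 0.77840.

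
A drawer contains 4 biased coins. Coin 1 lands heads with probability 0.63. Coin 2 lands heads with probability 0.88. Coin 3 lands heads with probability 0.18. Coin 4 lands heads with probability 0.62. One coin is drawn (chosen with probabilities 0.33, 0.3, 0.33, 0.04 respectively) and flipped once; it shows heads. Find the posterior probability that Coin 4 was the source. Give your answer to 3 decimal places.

Posterior probability ≈ 0.045

P(heads|C1) = 0.63; P(heads|C2) = 0.88; P(heads|C3) = 0.18; P(heads|C4) = 0.62.
Prior × likelihood for each source: 0.33·0.63=0.2079, 0.3·0.88=0.2640, 0.33·0.18=0.05940, 0.04·0.62=0.02480. Summing gives P(heads) = 0.55610.
P(Coin 4 | heads) = 0.02480 / 0.55610 = 0.045.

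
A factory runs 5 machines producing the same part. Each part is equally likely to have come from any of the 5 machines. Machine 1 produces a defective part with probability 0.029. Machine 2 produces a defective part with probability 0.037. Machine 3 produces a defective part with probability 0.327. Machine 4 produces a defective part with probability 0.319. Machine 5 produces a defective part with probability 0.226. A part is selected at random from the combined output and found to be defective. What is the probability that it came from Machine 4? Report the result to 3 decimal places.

Posterior probability ≈ 0.340

Tabulate prior·likelihood by source: [1] prior 0.2, lik 0.029, product 0.005800; [2] prior 0.2, lik 0.037, product 0.007400; [3] prior 0.2, lik 0.327, product 0.06540; [4] prior 0.2, lik 0.319, product 0.06380; [5] prior 0.2, lik 0.226, product 0.04520.
Normalizing constant = 0.18760; the posterior for Machine 4 is its product over the sum, 0.06380/0.18760 = 0.340.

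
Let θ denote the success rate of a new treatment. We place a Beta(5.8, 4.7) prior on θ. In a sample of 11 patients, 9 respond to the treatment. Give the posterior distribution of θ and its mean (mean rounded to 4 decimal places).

Posterior: Beta(14.8, 6.7); mean ≈ 0.6884

The binomial likelihood is conjugate to the Beta prior: with 9 successes and 2 failures, the posterior is Beta(5.8+9, 4.7+2) = Beta(14.8, 6.7).
E[θ | data] = 14.8/(14.8+6.7) = 0.6884.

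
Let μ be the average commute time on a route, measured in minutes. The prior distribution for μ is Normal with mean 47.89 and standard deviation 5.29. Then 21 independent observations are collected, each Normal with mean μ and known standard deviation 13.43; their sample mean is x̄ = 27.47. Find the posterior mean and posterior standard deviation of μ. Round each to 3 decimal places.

With known σ, the Normal prior is conjugate. Weight on the data is w = (n/σ²)/(n/σ² + 1/τ₀²) = 0.116431/(0.116431+0.0357346) = 0.76516.
Posterior mean = w·x̄ + (1−w)·μ₀ = 0.76516·27.47 + 0.23484·47.89 = 32.265. Posterior variance = 1/(0.116431+0.0357346) = 6.57180, so SD = 2.564.

Posterior mean ≈ 32.265; posterior SD ≈ 2.564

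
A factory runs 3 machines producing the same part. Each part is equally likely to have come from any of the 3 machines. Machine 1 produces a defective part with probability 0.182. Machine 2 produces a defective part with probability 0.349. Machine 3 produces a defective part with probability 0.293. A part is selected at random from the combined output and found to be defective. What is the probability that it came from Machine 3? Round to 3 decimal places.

Posterior probability ≈ 0.356

Tabulate prior·likelihood by source: [1] prior 0.333333, lik 0.182, product 0.06067; [2] prior 0.333333, lik 0.349, product 0.1163; [3] prior 0.333333, lik 0.293, product 0.09767.
Normalizing constant = 0.27467; the posterior for Machine 3 is its product over the sum, 0.09767/0.27467 = 0.356.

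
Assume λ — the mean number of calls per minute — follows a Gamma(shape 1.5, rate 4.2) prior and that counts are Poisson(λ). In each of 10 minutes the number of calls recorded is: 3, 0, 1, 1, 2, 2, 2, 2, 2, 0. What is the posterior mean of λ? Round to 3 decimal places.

The Poisson likelihood adds the total count to the shape and the number of exposure periods to the rate. Here ∑xᵢ = 15 and n = 10, so shape 1.5→16.5 and rate 4.2→14.2.
Posterior mean = shape/rate = 16.5/14.2 = 1.162.

Posterior mean ≈ 1.162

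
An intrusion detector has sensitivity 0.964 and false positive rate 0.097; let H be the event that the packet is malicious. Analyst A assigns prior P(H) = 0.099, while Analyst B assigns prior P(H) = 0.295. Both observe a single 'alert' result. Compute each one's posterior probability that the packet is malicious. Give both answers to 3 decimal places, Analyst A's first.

Analyst A: 0.522; Analyst B: 0.806

P('+'|H) = 0.964, P('+'|¬H) = 0.097.
Analyst A: numerator 0.964·0.099 = 0.095436; evidence = 0.095436+0.097·0.901 = 0.18283; posterior = 0.522.
Analyst B: numerator 0.964·0.295 = 0.28438; evidence = 0.28438+0.097·0.705 = 0.35276; posterior = 0.806.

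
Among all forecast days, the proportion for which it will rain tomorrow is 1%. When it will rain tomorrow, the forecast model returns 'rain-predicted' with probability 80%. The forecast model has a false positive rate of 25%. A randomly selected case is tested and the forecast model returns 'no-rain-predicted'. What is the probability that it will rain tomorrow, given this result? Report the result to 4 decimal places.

Write H for 'it will rain tomorrow'. Prior odds H:¬H = 0.01/0.99 = 0.010101. For the 'no-rain-predicted' outcome, the likelihood ratio is 0.2/0.75 = 0.26667.
Posterior odds = 0.010101 × 0.26667 = 0.0026936, so P(H|E) = 0.0026936/(1+0.0026936) = 0.0027.

P(H | E) ≈ 0.0027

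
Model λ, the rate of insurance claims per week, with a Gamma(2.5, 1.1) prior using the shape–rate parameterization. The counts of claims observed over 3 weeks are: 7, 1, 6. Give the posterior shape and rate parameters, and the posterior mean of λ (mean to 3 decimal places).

The Poisson likelihood adds the total count to the shape and the number of exposure periods to the rate. Here ∑xᵢ = 14 and n = 3, so shape 2.5→16.5 and rate 1.1→4.1.
Posterior mean = shape/rate = 16.5/4.1 = 4.024.

Posterior: Gamma(shape=16.5, rate=4.1); mean ≈ 4.024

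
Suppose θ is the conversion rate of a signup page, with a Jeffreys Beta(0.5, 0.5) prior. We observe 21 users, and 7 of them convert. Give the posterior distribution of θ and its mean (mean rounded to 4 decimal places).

The binomial likelihood is conjugate to the Beta prior: with 7 successes and 14 failures, the posterior is Beta(0.5+7, 0.5+14) = Beta(7.5, 14.5).
Posterior mean = α/(α+β) = 7.5/22 = 0.3409.

Posterior: Beta(7.5, 14.5); mean ≈ 0.3409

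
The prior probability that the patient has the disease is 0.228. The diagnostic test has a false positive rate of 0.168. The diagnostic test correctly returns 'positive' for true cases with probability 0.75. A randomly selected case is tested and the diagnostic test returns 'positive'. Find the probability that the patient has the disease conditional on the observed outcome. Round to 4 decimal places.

Write H for 'the patient has the disease'. Prior odds H:¬H = 0.228/0.772 = 0.29534. For the 'positive' outcome, the likelihood ratio is 0.75/0.168 = 4.4643.
Posterior odds = 0.29534 × 4.4643 = 1.3185, so P(H|E) = 1.3185/(1+1.3185) = 0.5687.

P(H | E) ≈ 0.5687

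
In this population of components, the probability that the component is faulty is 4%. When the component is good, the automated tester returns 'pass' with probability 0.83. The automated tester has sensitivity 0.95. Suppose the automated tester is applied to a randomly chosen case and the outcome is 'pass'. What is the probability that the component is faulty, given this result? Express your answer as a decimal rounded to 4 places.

Let H be the event that the component is faulty. P(H) = 0.04, so P(¬H) = 0.96. With E the 'pass' result, P(E|H) = 0.05 and P(E|¬H) = 0.83.
P(E) = 0.05·0.04 + 0.83·0.96 = 0.0020000 + 0.79680 = 0.79880.
By Bayes' theorem, P(H|E) = 0.0020000 / 0.79880 = 0.0025.

P(H | E) ≈ 0.0025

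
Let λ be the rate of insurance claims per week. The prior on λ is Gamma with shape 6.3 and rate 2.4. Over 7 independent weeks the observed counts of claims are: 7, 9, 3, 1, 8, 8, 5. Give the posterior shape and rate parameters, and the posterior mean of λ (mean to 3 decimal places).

Posterior: Gamma(shape=47.3, rate=9.4); mean ≈ 5.032

The Poisson likelihood adds the total count to the shape and the number of exposure periods to the rate. Here ∑xᵢ = 41 and n = 7, so shape 6.3→47.3 and rate 2.4→9.4.
E[λ | data] = 47.3/9.4 = 5.032.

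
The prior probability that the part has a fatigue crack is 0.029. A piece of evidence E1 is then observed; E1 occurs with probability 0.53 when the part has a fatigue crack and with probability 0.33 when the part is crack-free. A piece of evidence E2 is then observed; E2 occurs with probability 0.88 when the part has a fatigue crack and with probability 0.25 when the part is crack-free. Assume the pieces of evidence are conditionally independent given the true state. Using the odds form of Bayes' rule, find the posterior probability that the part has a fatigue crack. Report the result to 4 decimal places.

Prior odds = 0.029/(1−0.029) = 0.029866. In log-odds, ln(0.029866) = -3.5110.
Add log likelihood ratios: ln(1.6061) + ln(3.5200) = 1.7322.
Posterior log-odds = -1.7788, so posterior odds = exp(-1.7788) = 0.16884. Converting, P(H|E) = 0.16884/1.1688 = 0.1445.

Posterior probability ≈ 0.1445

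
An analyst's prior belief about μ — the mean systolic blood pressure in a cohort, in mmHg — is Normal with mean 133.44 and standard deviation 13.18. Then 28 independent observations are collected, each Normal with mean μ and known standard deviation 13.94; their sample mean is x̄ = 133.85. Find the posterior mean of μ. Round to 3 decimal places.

Prior precision 1/τ₀² = 1/13.18² = 0.00575664; data precision n/σ² = 28/13.94² = 0.144090.
Posterior precision = 0.00575664 + 0.144090 = 0.149846.
Posterior mean = (0.00575664·133.44 + 0.144090·133.85) / 0.149846 = 133.834.

Posterior mean ≈ 133.834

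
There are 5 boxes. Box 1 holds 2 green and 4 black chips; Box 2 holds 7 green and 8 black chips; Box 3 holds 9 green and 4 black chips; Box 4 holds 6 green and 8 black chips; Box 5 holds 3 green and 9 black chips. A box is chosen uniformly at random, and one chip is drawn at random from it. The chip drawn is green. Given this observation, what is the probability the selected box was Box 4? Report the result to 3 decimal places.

Posterior probability ≈ 0.197

P(green|Box 1) = 0.3333; P(green|Box 2) = 0.4667; P(green|Box 3) = 0.6923; P(green|Box 4) = 0.4286; P(green|Box 5) = 0.25.
Prior × likelihood for each source: 0.2·0.3333=0.06667, 0.2·0.4667=0.09333, 0.2·0.6923=0.1385, 0.2·0.4286=0.08571, 0.2·0.25=0.05000. Summing gives P(green) = 0.43418.
P(Box 4 | green) = 0.08571 / 0.43418 = 0.197.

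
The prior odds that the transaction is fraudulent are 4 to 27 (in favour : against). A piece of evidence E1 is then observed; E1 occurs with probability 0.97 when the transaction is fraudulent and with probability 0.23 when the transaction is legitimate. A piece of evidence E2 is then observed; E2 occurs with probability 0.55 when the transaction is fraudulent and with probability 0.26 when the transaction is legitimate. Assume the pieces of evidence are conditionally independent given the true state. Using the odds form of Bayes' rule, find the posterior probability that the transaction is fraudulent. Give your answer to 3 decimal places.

Prior odds = 4/27 = 0.14815.
Likelihood ratio for E1 = 0.97/0.23 = 4.2174.
Likelihood ratio for E2 = 0.55/0.26 = 2.1154.
Posterior odds = prior odds × LR₁ × LR₂ = 1.3217.
Posterior probability = odds/(1+odds) = 1.3217/2.3217 = 0.569.

Posterior probability ≈ 0.569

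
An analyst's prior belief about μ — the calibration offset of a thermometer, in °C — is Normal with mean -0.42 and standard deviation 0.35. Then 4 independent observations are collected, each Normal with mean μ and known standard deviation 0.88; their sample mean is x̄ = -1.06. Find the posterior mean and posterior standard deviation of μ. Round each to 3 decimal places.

With known σ, the Normal prior is conjugate. Weight on the data is w = (n/σ²)/(n/σ² + 1/τ₀²) = 5.16529/(5.16529+8.16327) = 0.38754.
Posterior mean = w·x̄ + (1−w)·μ₀ = 0.38754·-1.06 + 0.61246·-0.42 = -0.668. Posterior variance = 1/(5.16529+8.16327) = 0.0750269, so SD = 0.274.

Posterior mean ≈ -0.668; posterior SD ≈ 0.274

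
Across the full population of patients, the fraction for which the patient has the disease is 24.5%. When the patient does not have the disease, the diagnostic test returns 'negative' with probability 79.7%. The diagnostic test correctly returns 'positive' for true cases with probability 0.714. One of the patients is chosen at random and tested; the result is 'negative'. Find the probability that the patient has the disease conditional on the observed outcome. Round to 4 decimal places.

Write H for 'the patient has the disease'. Prior odds H:¬H = 0.245/0.755 = 0.32450. For the 'negative' outcome, the likelihood ratio is 0.286/0.797 = 0.35885.
Posterior odds = 0.32450 × 0.35885 = 0.11645, so P(H|E) = 0.11645/(1+0.11645) = 0.1043.

P(H | E) ≈ 0.1043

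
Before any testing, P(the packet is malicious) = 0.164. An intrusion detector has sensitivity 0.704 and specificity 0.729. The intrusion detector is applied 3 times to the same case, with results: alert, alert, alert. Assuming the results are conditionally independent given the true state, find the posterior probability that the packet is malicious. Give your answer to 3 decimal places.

With H the event that the packet is malicious, the joint likelihood of the observed sequence is P(data|H) = 0.704·0.704·0.704 = 0.34891 and P(data|¬H) = 0.271·0.271·0.271 = 0.019903.
Bayes: P(H|data) = 0.164·0.34891 / (0.164·0.34891 + 0.836·0.019903) = 0.057222/0.073860 = 0.7747.

Posterior P(H) ≈ 0.775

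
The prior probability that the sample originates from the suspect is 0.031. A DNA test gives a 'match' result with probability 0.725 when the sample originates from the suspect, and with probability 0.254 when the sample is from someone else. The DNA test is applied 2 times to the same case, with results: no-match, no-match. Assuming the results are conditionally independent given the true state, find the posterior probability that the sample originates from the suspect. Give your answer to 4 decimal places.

With H the event that the sample originates from the suspect, the joint likelihood of the observed sequence is P(data|H) = 0.275·0.275 = 0.075625 and P(data|¬H) = 0.746·0.746 = 0.55652.
Bayes: P(H|data) = 0.031·0.075625 / (0.031·0.075625 + 0.969·0.55652) = 0.0023444/0.54161 = 0.0043.

Posterior P(H) ≈ 0.0043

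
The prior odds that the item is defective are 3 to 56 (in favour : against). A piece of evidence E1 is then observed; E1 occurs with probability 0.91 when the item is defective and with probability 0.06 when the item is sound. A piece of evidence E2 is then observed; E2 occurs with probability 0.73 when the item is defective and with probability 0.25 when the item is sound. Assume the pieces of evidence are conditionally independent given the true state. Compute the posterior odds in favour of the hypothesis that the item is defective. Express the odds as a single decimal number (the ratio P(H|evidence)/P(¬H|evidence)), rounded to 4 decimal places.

Posterior odds ≈ 2.3725

Prior odds = 3/56 = 0.053571.
Likelihood ratio for E1 = 0.91/0.06 = 15.167.
Likelihood ratio for E2 = 0.73/0.25 = 2.9200.
Posterior odds = prior odds × LR₁ × LR₂ = 2.3725.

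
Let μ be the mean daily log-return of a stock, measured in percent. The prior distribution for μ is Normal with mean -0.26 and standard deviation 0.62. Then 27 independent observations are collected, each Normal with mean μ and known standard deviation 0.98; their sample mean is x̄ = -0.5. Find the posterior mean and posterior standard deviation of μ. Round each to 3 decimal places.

Posterior mean ≈ -0.480; posterior SD ≈ 0.180

Prior precision 1/τ₀² = 1/0.62² = 2.60146; data precision n/σ² = 27/0.98² = 28.1133.
Posterior precision = 2.60146 + 28.1133 = 30.7147, giving posterior SD = 1/√30.7147 = 0.180.
Posterior mean = (2.60146·-0.26 + 28.1133·-0.5) / 30.7147 = -0.480.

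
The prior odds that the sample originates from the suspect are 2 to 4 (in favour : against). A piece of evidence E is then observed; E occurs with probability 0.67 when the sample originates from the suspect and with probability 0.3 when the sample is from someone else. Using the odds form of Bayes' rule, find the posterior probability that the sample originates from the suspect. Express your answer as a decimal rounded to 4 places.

Prior odds = 2/4 = 0.50000. In log-odds, ln(0.50000) = -0.69315.
Add log likelihood ratio: ln(2.2333) = 0.80350.
Posterior log-odds = 0.11035, so posterior odds = exp(0.11035) = 1.1167. Converting, P(H|E) = 1.1167/2.1167 = 0.5276.

Posterior probability ≈ 0.5276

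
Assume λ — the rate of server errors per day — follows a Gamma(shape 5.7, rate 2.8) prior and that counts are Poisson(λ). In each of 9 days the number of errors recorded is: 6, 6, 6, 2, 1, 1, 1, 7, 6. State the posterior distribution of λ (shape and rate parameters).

Total count ∑xᵢ = 36 over n = 9 days.
Gamma is conjugate to the Poisson likelihood: posterior is Gamma(shape = 5.7+36 = 41.7, rate = 2.8+9 = 11.8).

Posterior: Gamma(shape=41.7, rate=11.8)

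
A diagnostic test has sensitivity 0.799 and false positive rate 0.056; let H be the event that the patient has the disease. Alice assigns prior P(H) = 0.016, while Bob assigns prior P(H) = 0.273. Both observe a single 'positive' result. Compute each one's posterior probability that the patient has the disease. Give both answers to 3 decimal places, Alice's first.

Alice: 0.188; Bob: 0.843

P('+'|H) = 0.799, P('+'|¬H) = 0.056.
Alice: numerator 0.799·0.016 = 0.012784; evidence = 0.012784+0.056·0.984 = 0.067888; posterior = 0.188.
Bob: numerator 0.799·0.273 = 0.21813; evidence = 0.21813+0.056·0.727 = 0.25884; posterior = 0.843.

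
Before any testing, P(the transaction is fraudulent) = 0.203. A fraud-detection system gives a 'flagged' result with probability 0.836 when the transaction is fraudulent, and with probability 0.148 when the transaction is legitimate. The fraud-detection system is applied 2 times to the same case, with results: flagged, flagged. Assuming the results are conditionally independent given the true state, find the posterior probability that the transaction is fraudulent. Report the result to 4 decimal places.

Posterior P(H) ≈ 0.8904

With H the event that the transaction is fraudulent, the joint likelihood of the observed sequence is P(data|H) = 0.836·0.836 = 0.69890 and P(data|¬H) = 0.148·0.148 = 0.021904.
Bayes: P(H|data) = 0.203·0.69890 / (0.203·0.69890 + 0.797·0.021904) = 0.14188/0.15933 = 0.8904.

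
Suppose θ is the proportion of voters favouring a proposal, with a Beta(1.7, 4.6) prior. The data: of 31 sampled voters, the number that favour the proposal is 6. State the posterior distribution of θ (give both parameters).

Observing 6 successes and 25 failures updates Beta(1.7, 4.6) by adding the success and failure counts to the two shape parameters: α = 1.7+6 = 7.7, β = 4.6+25 = 29.6.

Posterior: Beta(7.7, 29.6)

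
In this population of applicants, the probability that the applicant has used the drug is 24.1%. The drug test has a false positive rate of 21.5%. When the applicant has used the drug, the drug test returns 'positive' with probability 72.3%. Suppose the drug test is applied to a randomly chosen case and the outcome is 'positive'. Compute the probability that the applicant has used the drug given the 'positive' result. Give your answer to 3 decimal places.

P(H | E) ≈ 0.516

Let H be the event that the applicant has used the drug. P(H) = 0.241, so P(¬H) = 0.759. With E the 'positive' result, P(E|H) = 0.723 and P(E|¬H) = 0.215.
P(E) = 0.723·0.241 + 0.215·0.759 = 0.17424 + 0.16318 = 0.33743.
By Bayes' theorem, P(H|E) = 0.17424 / 0.33743 = 0.516.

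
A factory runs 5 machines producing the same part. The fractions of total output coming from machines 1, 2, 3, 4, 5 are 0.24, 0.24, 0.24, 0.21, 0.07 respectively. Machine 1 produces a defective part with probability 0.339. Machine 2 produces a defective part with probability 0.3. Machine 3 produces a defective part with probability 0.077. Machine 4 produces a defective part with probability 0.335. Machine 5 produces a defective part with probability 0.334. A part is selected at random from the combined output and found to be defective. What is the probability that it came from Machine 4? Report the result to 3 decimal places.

P(defective|M1) = 0.339; P(defective|M2) = 0.3; P(defective|M3) = 0.077; P(defective|M4) = 0.335; P(defective|M5) = 0.334.
Prior × likelihood for each source: 0.24·0.339=0.08136, 0.24·0.3=0.07200, 0.24·0.077=0.01848, 0.21·0.335=0.07035, 0.07·0.334=0.02338. Summing gives P(defective) = 0.26557.
P(Machine 4 | defective) = 0.07035 / 0.26557 = 0.265.

Posterior probability ≈ 0.265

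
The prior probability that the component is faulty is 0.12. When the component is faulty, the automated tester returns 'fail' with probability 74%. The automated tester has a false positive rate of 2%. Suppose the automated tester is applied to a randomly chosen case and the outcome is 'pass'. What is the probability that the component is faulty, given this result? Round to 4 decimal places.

Let H be the event that the component is faulty. P(H) = 0.12, so P(¬H) = 0.88. With E the 'pass' result, P(E|H) = 0.26 and P(E|¬H) = 0.98.
P(E) = 0.26·0.12 + 0.98·0.88 = 0.031200 + 0.86240 = 0.89360.
By Bayes' theorem, P(H|E) = 0.031200 / 0.89360 = 0.0349.

P(H | E) ≈ 0.0349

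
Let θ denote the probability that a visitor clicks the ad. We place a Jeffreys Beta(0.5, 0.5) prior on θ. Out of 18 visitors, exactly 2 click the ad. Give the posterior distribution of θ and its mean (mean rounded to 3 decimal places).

The binomial likelihood is conjugate to the Beta prior: with 2 successes and 16 failures, the posterior is Beta(0.5+2, 0.5+16) = Beta(2.5, 16.5).
Posterior mean = α/(α+β) = 2.5/19 = 0.132.

Posterior: Beta(2.5, 16.5); mean ≈ 0.132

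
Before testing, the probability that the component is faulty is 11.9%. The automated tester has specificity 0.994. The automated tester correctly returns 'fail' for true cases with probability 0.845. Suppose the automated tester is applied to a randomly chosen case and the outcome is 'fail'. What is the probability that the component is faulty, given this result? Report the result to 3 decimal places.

Let H be the event that the component is faulty. P(H) = 0.119, so P(¬H) = 0.881. With E the 'fail' result, P(E|H) = 0.845 and P(E|¬H) = 0.006.
P(E) = 0.845·0.119 + 0.006·0.881 = 0.10055 + 0.0052860 = 0.10584.
By Bayes' theorem, P(H|E) = 0.10055 / 0.10584 = 0.950.

P(H | E) ≈ 0.950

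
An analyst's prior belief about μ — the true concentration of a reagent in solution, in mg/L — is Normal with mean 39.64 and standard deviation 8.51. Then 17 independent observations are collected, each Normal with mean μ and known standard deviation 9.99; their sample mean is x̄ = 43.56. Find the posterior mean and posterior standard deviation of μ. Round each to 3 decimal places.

Posterior mean ≈ 43.266; posterior SD ≈ 2.330

Prior precision 1/τ₀² = 1/8.51² = 0.0138083; data precision n/σ² = 17/9.99² = 0.170341.
Posterior precision = 0.0138083 + 0.170341 = 0.184149, giving posterior SD = 1/√0.184149 = 2.330.
Posterior mean = (0.0138083·39.64 + 0.170341·43.56) / 0.184149 = 43.266.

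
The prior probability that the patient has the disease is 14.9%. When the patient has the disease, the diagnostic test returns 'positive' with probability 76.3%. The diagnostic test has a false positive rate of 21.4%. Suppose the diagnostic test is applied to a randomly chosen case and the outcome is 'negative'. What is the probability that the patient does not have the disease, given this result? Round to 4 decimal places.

P(¬H | E) ≈ 0.9499

Let H be the event that the patient has the disease. P(H) = 0.149, so P(¬H) = 0.851. With E the 'negative' result, P(E|H) = 0.237 and P(E|¬H) = 0.786.
P(E) = 0.237·0.149 + 0.786·0.851 = 0.035313 + 0.66889 = 0.70420.
By Bayes' theorem, P(H|E) = 0.035313 / 0.70420 = 0.0501. Hence P(¬H|E) = 1 − 0.0501 = 0.9499.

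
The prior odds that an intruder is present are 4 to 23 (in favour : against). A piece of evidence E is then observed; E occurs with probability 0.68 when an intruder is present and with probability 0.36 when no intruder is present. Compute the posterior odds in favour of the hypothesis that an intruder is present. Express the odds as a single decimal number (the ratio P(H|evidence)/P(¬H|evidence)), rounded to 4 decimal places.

Posterior odds ≈ 0.3285

Prior odds = 4/23 = 0.17391.
Likelihood ratio for E = 0.68/0.36 = 1.8889.
Posterior odds = prior odds × LR = 0.32850.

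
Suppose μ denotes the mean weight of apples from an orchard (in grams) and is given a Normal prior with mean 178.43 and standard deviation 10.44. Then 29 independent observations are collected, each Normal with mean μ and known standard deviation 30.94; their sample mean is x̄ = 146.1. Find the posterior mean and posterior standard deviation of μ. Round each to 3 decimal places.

With known σ, the Normal prior is conjugate. Weight on the data is w = (n/σ²)/(n/σ² + 1/τ₀²) = 0.0302941/(0.0302941+0.00917485) = 0.76754.
Posterior mean = w·x̄ + (1−w)·μ₀ = 0.76754·146.1 + 0.23246·178.43 = 153.615. Posterior variance = 1/(0.0302941+0.00917485) = 25.3364, so SD = 5.034.

Posterior mean ≈ 153.615; posterior SD ≈ 5.034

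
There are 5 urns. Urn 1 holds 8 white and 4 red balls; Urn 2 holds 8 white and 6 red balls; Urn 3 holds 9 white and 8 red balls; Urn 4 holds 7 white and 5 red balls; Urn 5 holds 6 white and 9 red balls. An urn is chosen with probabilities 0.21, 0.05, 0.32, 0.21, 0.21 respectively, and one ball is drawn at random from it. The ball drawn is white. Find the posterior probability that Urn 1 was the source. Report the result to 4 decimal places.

Tabulate prior·likelihood by source: [1] prior 0.21, lik 0.6667, product 0.1400; [2] prior 0.05, lik 0.5714, product 0.02857; [3] prior 0.32, lik 0.5294, product 0.1694; [4] prior 0.21, lik 0.5833, product 0.1225; [5] prior 0.21, lik 0.4, product 0.08400.
Normalizing constant = 0.54448; the posterior for Urn 1 is its product over the sum, 0.1400/0.54448 = 0.2571.

Posterior probability ≈ 0.2571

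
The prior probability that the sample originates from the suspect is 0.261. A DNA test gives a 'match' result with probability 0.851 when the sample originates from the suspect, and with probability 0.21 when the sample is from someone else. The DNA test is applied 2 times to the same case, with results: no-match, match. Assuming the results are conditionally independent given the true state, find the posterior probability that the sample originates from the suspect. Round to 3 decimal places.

With H the event that the sample originates from the suspect, the joint likelihood of the observed sequence is P(data|H) = 0.149·0.851 = 0.12680 and P(data|¬H) = 0.79·0.21 = 0.16590.
Bayes: P(H|data) = 0.261·0.12680 / (0.261·0.12680 + 0.739·0.16590) = 0.033095/0.15569 = 0.2126.

Posterior P(H) ≈ 0.213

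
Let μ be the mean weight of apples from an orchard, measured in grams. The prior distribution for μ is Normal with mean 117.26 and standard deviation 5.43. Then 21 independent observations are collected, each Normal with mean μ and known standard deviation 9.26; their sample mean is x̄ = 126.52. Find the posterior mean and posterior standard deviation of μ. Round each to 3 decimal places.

Posterior mean ≈ 125.394; posterior SD ≈ 1.894

With known σ, the Normal prior is conjugate. Weight on the data is w = (n/σ²)/(n/σ² + 1/τ₀²) = 0.244905/(0.244905+0.0339157) = 0.87836.
Posterior mean = w·x̄ + (1−w)·μ₀ = 0.87836·126.52 + 0.12164·117.26 = 125.394. Posterior variance = 1/(0.244905+0.0339157) = 3.58654, so SD = 1.894.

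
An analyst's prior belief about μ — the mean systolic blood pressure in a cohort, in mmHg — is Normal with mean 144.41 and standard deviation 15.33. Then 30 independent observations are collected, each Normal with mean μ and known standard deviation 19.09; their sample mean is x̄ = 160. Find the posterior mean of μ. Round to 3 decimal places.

Prior precision 1/τ₀² = 1/15.33² = 0.00425516; data precision n/σ² = 30/19.09² = 0.0823208.
Posterior precision = 0.00425516 + 0.0823208 = 0.0865759.
Posterior mean = (0.00425516·144.41 + 0.0823208·160) / 0.0865759 = 159.234.

Posterior mean ≈ 159.234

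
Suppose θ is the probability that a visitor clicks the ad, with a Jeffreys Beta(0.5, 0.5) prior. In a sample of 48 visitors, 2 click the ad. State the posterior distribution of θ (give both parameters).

The binomial likelihood is conjugate to the Beta prior: with 2 successes and 46 failures, the posterior is Beta(0.5+2, 0.5+46) = Beta(2.5, 46.5).

Posterior: Beta(2.5, 46.5)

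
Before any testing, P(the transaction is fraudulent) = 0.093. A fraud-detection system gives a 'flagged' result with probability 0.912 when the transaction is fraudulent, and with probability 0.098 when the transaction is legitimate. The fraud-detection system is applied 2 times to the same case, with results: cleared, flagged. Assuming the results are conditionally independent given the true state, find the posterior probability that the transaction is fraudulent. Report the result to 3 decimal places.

Let H be the event that the transaction is fraudulent; start with P(H) = 0.093. P('flagged'|H) = 0.912, P('flagged'|¬H) = 0.098.
Update on result 1 ('cleared'): P(H) ← 0.088·0.0930 / (0.088·0.0930 + 0.902·0.9070) = 0.0081840/0.82630 = 0.0099.
Update on result 2 ('flagged'): P(H) ← 0.912·0.0099 / (0.912·0.0099 + 0.098·0.9901) = 0.0090328/0.10606 = 0.0852.

Posterior P(H) ≈ 0.085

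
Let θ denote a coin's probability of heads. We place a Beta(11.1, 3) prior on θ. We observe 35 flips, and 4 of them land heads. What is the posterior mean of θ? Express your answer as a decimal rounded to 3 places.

The binomial likelihood is conjugate to the Beta prior: with 4 successes and 31 failures, the posterior is Beta(11.1+4, 3+31) = Beta(15.1, 34).
Posterior mean = α/(α+β) = 15.1/49.1 = 0.308.

Posterior mean ≈ 0.308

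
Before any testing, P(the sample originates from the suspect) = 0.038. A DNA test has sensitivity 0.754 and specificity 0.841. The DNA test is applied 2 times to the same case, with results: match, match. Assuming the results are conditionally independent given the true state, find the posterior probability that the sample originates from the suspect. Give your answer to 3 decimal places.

Posterior P(H) ≈ 0.470

With H the event that the sample originates from the suspect, the joint likelihood of the observed sequence is P(data|H) = 0.754·0.754 = 0.56852 and P(data|¬H) = 0.159·0.159 = 0.025281.
Bayes: P(H|data) = 0.038·0.56852 / (0.038·0.56852 + 0.962·0.025281) = 0.021604/0.045924 = 0.4704.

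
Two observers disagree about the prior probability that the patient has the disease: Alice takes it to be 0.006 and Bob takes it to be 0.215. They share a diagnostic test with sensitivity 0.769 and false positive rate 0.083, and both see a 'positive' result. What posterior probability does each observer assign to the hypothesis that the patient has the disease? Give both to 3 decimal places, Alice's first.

Alice: 0.053; Bob: 0.717

P('+'|H) = 0.769, P('+'|¬H) = 0.083.
Alice: numerator 0.769·0.006 = 0.0046140; evidence = 0.0046140+0.083·0.994 = 0.087116; posterior = 0.053.
Bob: numerator 0.769·0.215 = 0.16534; evidence = 0.16534+0.083·0.785 = 0.23049; posterior = 0.717.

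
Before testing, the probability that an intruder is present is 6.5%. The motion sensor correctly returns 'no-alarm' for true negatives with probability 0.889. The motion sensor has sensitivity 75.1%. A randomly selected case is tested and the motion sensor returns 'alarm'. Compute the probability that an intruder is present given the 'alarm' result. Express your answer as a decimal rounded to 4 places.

P(H | E) ≈ 0.3199

Write H for 'an intruder is present'. Prior odds H:¬H = 0.065/0.935 = 0.069519. For the 'alarm' outcome, the likelihood ratio is 0.751/0.111 = 6.7658.
Posterior odds = 0.069519 × 6.7658 = 0.47035, so P(H|E) = 0.47035/(1+0.47035) = 0.3199.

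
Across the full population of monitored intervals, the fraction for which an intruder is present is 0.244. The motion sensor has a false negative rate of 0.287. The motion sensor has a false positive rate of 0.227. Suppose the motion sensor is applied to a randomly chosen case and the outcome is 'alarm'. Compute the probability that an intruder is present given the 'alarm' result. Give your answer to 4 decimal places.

P(H | E) ≈ 0.5034

Write H for 'an intruder is present'. Prior odds H:¬H = 0.244/0.756 = 0.32275. For the 'alarm' outcome, the likelihood ratio is 0.713/0.227 = 3.1410.
Posterior odds = 0.32275 × 3.1410 = 1.0138, so P(H|E) = 1.0138/(1+1.0138) = 0.5034.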